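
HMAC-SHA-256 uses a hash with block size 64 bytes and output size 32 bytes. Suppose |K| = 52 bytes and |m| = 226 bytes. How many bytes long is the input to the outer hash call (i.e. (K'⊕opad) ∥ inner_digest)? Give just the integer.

Key is 52 ≤ 64 bytes, zero-padded: |K'| = 64.
Outer input = (K'⊕opad) ∥ H(inner) → 64 + 32 = 96 bytes.

96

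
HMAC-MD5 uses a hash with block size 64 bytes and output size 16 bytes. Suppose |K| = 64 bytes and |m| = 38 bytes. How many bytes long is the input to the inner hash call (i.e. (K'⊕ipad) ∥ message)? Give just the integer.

Key is 64 ≤ 64 bytes, zero-padded: |K'| = 64.
Inner input = (K'⊕ipad) ∥ m → 64 + 38 = 102 bytes.

102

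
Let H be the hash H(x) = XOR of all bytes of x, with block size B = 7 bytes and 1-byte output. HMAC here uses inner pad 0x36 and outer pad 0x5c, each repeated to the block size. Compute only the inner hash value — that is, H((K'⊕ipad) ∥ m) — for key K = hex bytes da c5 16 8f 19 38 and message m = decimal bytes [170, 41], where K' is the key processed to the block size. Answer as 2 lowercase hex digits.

Key hex bytes da c5 16 8f 19 38 is 6 bytes ≤ B = 7; zero-pad to 7 bytes: K' = da c5 16 8f 19 38 00.
K' ⊕ ipad = ec f3 20 b9 2f 0e 36.
Inner input = ec f3 20 b9 2f 0e 36 ∥ aa 29.
Inner hash: XOR ec⊕f3⊕20⊕b9⊕2f⊕0e⊕36⊕aa⊕29 = 12.

12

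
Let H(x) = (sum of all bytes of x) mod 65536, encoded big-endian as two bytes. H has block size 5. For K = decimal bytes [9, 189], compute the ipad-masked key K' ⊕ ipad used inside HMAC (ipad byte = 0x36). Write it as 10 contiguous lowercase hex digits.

3f8b363636

Key decimal bytes [9, 189] = 09 bd is 2 bytes ≤ B = 5; zero-pad to 5 bytes: K' = 09 bd 00 00 00.
XOR each byte with 0x36: 09⊕36=3f, bd⊕36=8b, 00⊕36=36, 00⊕36=36, 00⊕36=36.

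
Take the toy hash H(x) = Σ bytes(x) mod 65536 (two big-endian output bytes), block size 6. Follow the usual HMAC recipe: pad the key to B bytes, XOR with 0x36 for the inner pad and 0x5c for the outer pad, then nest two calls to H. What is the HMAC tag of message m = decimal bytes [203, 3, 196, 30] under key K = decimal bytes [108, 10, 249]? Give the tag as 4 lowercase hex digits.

02f9

Key decimal bytes [108, 10, 249] = 6c 0a f9 is 3 bytes ≤ B = 6; zero-pad to 6 bytes: K' = 6c 0a f9 00 00 00.
K' ⊕ ipad = 5a 3c cf 36 36 36.  K' ⊕ opad = 30 56 a5 5c 5c 5c.
Inner input = (K'⊕ipad) ∥ m = 5a 3c cf 36 36 36 ∥ cb 03 c4 1e.
Inner hash: sum = 90+60+207+54+54+54+203+3+196+30 = 951 → 03 b7.
Outer input = (K'⊕opad) ∥ inner = 30 56 a5 5c 5c 5c ∥ 03 b7.
Outer hash (tag): sum = 48+86+165+92+92+92+3+183 = 761 → 02 f9.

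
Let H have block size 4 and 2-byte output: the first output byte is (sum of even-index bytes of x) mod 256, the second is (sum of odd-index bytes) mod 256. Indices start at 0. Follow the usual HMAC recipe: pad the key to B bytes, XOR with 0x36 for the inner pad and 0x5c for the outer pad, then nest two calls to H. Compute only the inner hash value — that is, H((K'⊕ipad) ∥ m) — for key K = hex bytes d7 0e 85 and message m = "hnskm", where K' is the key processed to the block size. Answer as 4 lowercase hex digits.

Key hex bytes d7 0e 85 is 3 bytes ≤ B = 4; zero-pad to 4 bytes: K' = d7 0e 85 00.
K' ⊕ ipad = e1 38 b3 36.
Inner input = e1 38 b3 36 ∥ 68 6e 73 6b 6d.
Inner hash: even-index sum = 732 mod 256 = 220; odd-index sum = 327 mod 256 = 71 → dc 47.

dc47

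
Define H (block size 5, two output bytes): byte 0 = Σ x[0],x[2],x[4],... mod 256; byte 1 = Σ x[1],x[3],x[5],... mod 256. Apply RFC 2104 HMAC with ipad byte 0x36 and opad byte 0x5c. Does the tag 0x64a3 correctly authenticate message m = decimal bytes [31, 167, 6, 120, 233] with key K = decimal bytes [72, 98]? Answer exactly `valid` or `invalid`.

valid

Key decimal bytes [72, 98] = 48 62 is 2 bytes ≤ B = 5; zero-pad to 5 bytes: K' = 48 62 00 00 00.
K' ⊕ ipad = 7e 54 36 36 36; K' ⊕ opad = 14 3e 5c 5c 5c.
Inner hash: even-index sum = 521 mod 256 = 9; odd-index sum = 408 mod 256 = 152 → 09 98.
Outer hash (recomputed tag): even-index sum = 356 mod 256 = 100; odd-index sum = 163 mod 256 = 163 → 64 a3.
Recomputed tag = 64a3; claimed = 64a3 → match.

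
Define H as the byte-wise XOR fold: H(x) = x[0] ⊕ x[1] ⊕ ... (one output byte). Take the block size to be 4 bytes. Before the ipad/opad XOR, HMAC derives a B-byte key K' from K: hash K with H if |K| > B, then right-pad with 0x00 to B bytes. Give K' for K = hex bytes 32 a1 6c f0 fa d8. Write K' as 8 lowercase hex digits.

|K| = 6 > B = 4, so first hash the key.
H(K): XOR 32⊕a1⊕6c⊕f0⊕fa⊕d8 = 2d.
Zero-pad H(K) = 2d to 4 bytes: K' = 2d 00 00 00.

2d000000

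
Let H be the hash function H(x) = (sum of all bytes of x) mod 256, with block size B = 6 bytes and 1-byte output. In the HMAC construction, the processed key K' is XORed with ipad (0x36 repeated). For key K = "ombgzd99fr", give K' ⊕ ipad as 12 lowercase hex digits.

Key "ombgzd99fr" = 6f 6d 62 67 7a 64 39 39 66 72 is 10 bytes > B = 6, so hash it first: H(key) = cd, then zero-pad to 6 bytes: K' = cd 00 00 00 00 00.
XOR each byte with 0x36: cd⊕36=fb, 00⊕36=36, 00⊕36=36, 00⊕36=36, 00⊕36=36, 00⊕36=36.

fb3636363636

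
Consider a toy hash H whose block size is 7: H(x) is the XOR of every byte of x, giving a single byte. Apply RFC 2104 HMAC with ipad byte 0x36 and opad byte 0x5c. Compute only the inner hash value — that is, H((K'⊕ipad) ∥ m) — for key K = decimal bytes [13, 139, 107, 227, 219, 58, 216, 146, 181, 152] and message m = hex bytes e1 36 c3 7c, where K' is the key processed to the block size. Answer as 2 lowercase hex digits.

d6

Key decimal bytes [13, 139, 107, 227, 219, 58, 216, 146, 181, 152] = 0d 8b 6b e3 db 3a d8 92 b5 98 is 10 bytes > B = 7, so hash it first: H(key) = 88, then zero-pad to 7 bytes: K' = 88 00 00 00 00 00 00.
K' ⊕ ipad = be 36 36 36 36 36 36.
Inner input = be 36 36 36 36 36 36 ∥ e1 36 c3 7c.
Inner hash: XOR be⊕36⊕36⊕36⊕36⊕36⊕36⊕e1⊕36⊕c3⊕7c = d6.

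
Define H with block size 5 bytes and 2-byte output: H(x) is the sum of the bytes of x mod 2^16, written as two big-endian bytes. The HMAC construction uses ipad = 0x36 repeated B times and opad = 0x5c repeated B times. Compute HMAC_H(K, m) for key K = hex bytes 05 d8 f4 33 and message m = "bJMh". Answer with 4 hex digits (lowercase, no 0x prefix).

Key hex bytes 05 d8 f4 33 is 4 bytes ≤ B = 5; zero-pad to 5 bytes: K' = 05 d8 f4 33 00.
K' ⊕ ipad = 33 ee c2 05 36.  K' ⊕ opad = 59 84 a8 6f 5c.
Inner input = (K'⊕ipad) ∥ m = 33 ee c2 05 36 ∥ 62 4a 4d 68.
Inner hash: sum = 51+238+194+5+54+98+74+77+104 = 895 → 03 7f.
Outer input = (K'⊕opad) ∥ inner = 59 84 a8 6f 5c ∥ 03 7f.
Outer hash (tag): sum = 89+132+168+111+92+3+127 = 722 → 02 d2.

02d2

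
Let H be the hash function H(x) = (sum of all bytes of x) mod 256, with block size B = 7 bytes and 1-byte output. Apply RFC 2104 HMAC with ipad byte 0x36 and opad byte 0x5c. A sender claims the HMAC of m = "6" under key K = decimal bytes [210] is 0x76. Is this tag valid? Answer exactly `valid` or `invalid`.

Key decimal bytes [210] = d2 is 1 byte ≤ B = 7; zero-pad to 7 bytes: K' = d2 00 00 00 00 00 00.
K' ⊕ ipad = e4 36 36 36 36 36 36; K' ⊕ opad = 8e 5c 5c 5c 5c 5c 5c.
Inner hash: sum = 228+54+54+54+54+54+54+54 = 606; mod 256 = 94 → 5e.
Outer hash (recomputed tag): sum = 142+92+92+92+92+92+92+94 = 788; mod 256 = 20 → 14.
Recomputed tag = 14; claimed = 76 → mismatch.

invalid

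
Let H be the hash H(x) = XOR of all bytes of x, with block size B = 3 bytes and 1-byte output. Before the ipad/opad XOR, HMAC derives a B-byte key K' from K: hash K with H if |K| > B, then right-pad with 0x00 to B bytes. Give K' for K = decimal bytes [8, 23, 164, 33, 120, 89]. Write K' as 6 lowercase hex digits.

|K| = 6 > B = 3, so first hash the key.
H(K): XOR 08⊕17⊕a4⊕21⊕78⊕59 = bb.
Zero-pad H(K) = bb to 3 bytes: K' = bb 00 00.

bb0000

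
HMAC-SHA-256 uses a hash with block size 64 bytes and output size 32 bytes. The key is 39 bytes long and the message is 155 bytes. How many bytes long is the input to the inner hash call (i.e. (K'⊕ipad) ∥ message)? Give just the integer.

219

Key is 39 ≤ 64 bytes, zero-padded: |K'| = 64.
Inner input = (K'⊕ipad) ∥ m → 64 + 155 = 219 bytes.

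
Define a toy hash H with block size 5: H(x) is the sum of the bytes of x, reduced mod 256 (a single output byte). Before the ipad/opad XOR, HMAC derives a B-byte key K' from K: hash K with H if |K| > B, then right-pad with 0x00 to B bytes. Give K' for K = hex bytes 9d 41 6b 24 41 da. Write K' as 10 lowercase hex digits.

|K| = 6 > B = 5, so first hash the key.
H(K): sum = 157+65+107+36+65+218 = 648; mod 256 = 136 → 88.
Zero-pad H(K) = 88 to 5 bytes: K' = 88 00 00 00 00.

8800000000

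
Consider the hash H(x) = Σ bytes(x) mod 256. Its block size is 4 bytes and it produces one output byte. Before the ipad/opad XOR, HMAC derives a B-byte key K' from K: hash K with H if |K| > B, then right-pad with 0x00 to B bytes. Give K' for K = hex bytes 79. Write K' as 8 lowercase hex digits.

79000000

Key hex bytes 79 is 1 byte ≤ B = 4; zero-pad to 4 bytes: K' = 79 00 00 00.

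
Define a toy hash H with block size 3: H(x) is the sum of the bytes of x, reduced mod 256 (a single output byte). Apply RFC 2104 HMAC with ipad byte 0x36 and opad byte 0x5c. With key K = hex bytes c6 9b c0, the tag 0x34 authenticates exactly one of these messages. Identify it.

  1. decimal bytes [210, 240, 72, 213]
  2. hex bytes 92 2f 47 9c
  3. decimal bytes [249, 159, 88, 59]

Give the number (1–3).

Key hex bytes c6 9b c0 is exactly B = 3 bytes: K' = c6 9b c0.
K' ⊕ ipad = f0 ad f6; K' ⊕ opad = 9a c7 9c.
m1: inner = H(f0 ad f6 d2 f0 48 d5) = 72; tag = H(9a c7 9c 72) = 6f
m2: inner = H(f0 ad f6 92 2f 47 9c) = 37; tag = H(9a c7 9c 37) = 34 ← matches
m3: inner = H(f0 ad f6 f9 9f 58 3b) = be; tag = H(9a c7 9c be) = bb

2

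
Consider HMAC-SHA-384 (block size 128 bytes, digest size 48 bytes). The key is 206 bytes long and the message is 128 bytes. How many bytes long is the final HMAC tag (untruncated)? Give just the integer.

48

The tag is one SHA-384 digest: 48 bytes.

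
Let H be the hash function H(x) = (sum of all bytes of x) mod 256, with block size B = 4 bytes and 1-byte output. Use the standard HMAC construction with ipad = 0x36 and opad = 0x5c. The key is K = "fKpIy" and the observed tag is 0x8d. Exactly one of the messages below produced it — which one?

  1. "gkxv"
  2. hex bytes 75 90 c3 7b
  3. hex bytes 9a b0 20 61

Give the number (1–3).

2

Key "fKpIy" = 66 4b 70 49 79 is 5 bytes > B = 4, so hash it first: H(key) = e3, then zero-pad to 4 bytes: K' = e3 00 00 00.
K' ⊕ ipad = d5 36 36 36; K' ⊕ opad = bf 5c 5c 5c.
m1: inner = H(d5 36 36 36 67 6b 78 76) = 37; tag = H(bf 5c 5c 5c 37) = 0a
m2: inner = H(d5 36 36 36 75 90 c3 7b) = ba; tag = H(bf 5c 5c 5c ba) = 8d ← matches
m3: inner = H(d5 36 36 36 9a b0 20 61) = 42; tag = H(bf 5c 5c 5c 42) = 15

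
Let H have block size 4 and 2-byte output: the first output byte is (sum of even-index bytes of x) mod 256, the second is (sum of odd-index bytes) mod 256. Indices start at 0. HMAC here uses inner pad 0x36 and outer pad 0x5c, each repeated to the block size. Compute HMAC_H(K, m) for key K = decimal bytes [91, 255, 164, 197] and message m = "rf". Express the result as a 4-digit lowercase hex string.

Key decimal bytes [91, 255, 164, 197] = 5b ff a4 c5 is exactly B = 4 bytes: K' = 5b ff a4 c5.
K' ⊕ ipad = 6d c9 92 f3.  K' ⊕ opad = 07 a3 f8 99.
Inner input = (K'⊕ipad) ∥ m = 6d c9 92 f3 ∥ 72 66.
Inner hash: even-index sum = 369 mod 256 = 113; odd-index sum = 546 mod 256 = 34 → 71 22.
Outer input = (K'⊕opad) ∥ inner = 07 a3 f8 99 ∥ 71 22.
Outer hash (tag): even-index sum = 368 mod 256 = 112; odd-index sum = 350 mod 256 = 94 → 70 5e.

705e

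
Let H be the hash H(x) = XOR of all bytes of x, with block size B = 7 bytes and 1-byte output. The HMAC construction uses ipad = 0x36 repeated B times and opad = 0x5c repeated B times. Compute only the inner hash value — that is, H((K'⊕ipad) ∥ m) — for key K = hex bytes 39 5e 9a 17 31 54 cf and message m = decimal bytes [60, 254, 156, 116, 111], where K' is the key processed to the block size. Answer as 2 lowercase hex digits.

33

Key hex bytes 39 5e 9a 17 31 54 cf is exactly B = 7 bytes: K' = 39 5e 9a 17 31 54 cf.
K' ⊕ ipad = 0f 68 ac 21 07 62 f9.
Inner input = 0f 68 ac 21 07 62 f9 ∥ 3c fe 9c 74 6f.
Inner hash: XOR 0f⊕68⊕ac⊕21⊕07⊕62⊕f9⊕3c⊕fe⊕9c⊕74⊕6f = 33.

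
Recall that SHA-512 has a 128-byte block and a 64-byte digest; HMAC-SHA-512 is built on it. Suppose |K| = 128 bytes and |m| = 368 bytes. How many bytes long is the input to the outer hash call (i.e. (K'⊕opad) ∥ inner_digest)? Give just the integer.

Key is 128 ≤ 128 bytes, zero-padded: |K'| = 128.
Outer input = (K'⊕opad) ∥ H(inner) → 128 + 64 = 192 bytes.

192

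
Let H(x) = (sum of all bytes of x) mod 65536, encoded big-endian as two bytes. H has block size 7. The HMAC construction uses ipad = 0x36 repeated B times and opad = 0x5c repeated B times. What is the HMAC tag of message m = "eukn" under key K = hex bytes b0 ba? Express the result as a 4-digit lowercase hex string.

0474

Key hex bytes b0 ba is 2 bytes ≤ B = 7; zero-pad to 7 bytes: K' = b0 ba 00 00 00 00 00.
K' ⊕ ipad = 86 8c 36 36 36 36 36.  K' ⊕ opad = ec e6 5c 5c 5c 5c 5c.
Inner input = (K'⊕ipad) ∥ m = 86 8c 36 36 36 36 36 ∥ 65 75 6b 6e.
Inner hash: sum = 134+140+54+54+54+54+54+101+117+107+110 = 979 → 03 d3.
Outer input = (K'⊕opad) ∥ inner = ec e6 5c 5c 5c 5c 5c ∥ 03 d3.
Outer hash (tag): sum = 236+230+92+92+92+92+92+3+211 = 1140 → 04 74.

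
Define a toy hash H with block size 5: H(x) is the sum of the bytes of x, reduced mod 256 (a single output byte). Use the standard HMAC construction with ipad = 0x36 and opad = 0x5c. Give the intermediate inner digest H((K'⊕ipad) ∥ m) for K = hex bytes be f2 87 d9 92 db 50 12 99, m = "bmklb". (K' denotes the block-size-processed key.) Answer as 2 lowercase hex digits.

2e

Key hex bytes be f2 87 d9 92 db 50 12 99 is 9 bytes > B = 5, so hash it first: H(key) = 78, then zero-pad to 5 bytes: K' = 78 00 00 00 00.
K' ⊕ ipad = 4e 36 36 36 36.
Inner input = 4e 36 36 36 36 ∥ 62 6d 6b 6c 62.
Inner hash: sum = 78+54+54+54+54+98+109+107+108+98 = 814; mod 256 = 46 → 2e.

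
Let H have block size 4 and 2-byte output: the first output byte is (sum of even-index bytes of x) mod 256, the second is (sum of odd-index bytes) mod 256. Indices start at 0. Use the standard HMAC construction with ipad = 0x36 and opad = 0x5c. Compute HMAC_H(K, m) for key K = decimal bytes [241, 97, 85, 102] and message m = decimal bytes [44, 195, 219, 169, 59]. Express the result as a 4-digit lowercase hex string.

Key decimal bytes [241, 97, 85, 102] = f1 61 55 66 is exactly B = 4 bytes: K' = f1 61 55 66.
K' ⊕ ipad = c7 57 63 50.  K' ⊕ opad = ad 3d 09 3a.
Inner input = (K'⊕ipad) ∥ m = c7 57 63 50 ∥ 2c c3 db a9 3b.
Inner hash: even-index sum = 620 mod 256 = 108; odd-index sum = 531 mod 256 = 19 → 6c 13.
Outer input = (K'⊕opad) ∥ inner = ad 3d 09 3a ∥ 6c 13.
Outer hash (tag): even-index sum = 290 mod 256 = 34; odd-index sum = 138 mod 256 = 138 → 22 8a.

228a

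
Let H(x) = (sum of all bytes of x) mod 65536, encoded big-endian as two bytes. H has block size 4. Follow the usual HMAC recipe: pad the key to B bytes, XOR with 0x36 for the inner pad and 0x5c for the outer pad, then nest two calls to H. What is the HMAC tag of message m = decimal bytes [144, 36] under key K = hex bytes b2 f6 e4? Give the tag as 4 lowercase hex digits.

02af

Key hex bytes b2 f6 e4 is 3 bytes ≤ B = 4; zero-pad to 4 bytes: K' = b2 f6 e4 00.
K' ⊕ ipad = 84 c0 d2 36.  K' ⊕ opad = ee aa b8 5c.
Inner input = (K'⊕ipad) ∥ m = 84 c0 d2 36 ∥ 90 24.
Inner hash: sum = 132+192+210+54+144+36 = 768 → 03 00.
Outer input = (K'⊕opad) ∥ inner = ee aa b8 5c ∥ 03 00.
Outer hash (tag): sum = 238+170+184+92+3+0 = 687 → 02 af.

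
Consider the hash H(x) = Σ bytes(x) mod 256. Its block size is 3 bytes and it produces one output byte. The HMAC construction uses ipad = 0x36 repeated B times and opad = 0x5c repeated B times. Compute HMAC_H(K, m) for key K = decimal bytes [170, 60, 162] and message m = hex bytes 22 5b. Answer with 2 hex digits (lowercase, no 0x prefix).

Key decimal bytes [170, 60, 162] = aa 3c a2 is exactly B = 3 bytes: K' = aa 3c a2.
K' ⊕ ipad = 9c 0a 94.  K' ⊕ opad = f6 60 fe.
Inner input = (K'⊕ipad) ∥ m = 9c 0a 94 ∥ 22 5b.
Inner hash: sum = 156+10+148+34+91 = 439; mod 256 = 183 → b7.
Outer input = (K'⊕opad) ∥ inner = f6 60 fe ∥ b7.
Outer hash (tag): sum = 246+96+254+183 = 779; mod 256 = 11 → 0b.

0b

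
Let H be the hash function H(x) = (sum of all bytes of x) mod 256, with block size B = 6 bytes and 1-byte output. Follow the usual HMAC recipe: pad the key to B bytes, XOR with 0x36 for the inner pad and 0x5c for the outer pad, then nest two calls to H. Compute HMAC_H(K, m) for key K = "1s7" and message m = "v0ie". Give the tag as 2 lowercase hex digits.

7e

Key "1s7" = 31 73 37 is 3 bytes ≤ B = 6; zero-pad to 6 bytes: K' = 31 73 37 00 00 00.
K' ⊕ ipad = 07 45 01 36 36 36.  K' ⊕ opad = 6d 2f 6b 5c 5c 5c.
Inner input = (K'⊕ipad) ∥ m = 07 45 01 36 36 36 ∥ 76 30 69 65.
Inner hash: sum = 7+69+1+54+54+54+118+48+105+101 = 611; mod 256 = 99 → 63.
Outer input = (K'⊕opad) ∥ inner = 6d 2f 6b 5c 5c 5c ∥ 63.
Outer hash (tag): sum = 109+47+107+92+92+92+99 = 638; mod 256 = 126 → 7e.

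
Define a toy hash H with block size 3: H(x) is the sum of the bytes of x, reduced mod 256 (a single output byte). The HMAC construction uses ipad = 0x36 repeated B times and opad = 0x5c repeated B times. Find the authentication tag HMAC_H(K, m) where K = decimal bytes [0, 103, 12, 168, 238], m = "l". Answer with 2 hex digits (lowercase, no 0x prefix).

24

Key decimal bytes [0, 103, 12, 168, 238] = 00 67 0c a8 ee is 5 bytes > B = 3, so hash it first: H(key) = 09, then zero-pad to 3 bytes: K' = 09 00 00.
K' ⊕ ipad = 3f 36 36.  K' ⊕ opad = 55 5c 5c.
Inner input = (K'⊕ipad) ∥ m = 3f 36 36 ∥ 6c.
Inner hash: sum = 63+54+54+108 = 279; mod 256 = 23 → 17.
Outer input = (K'⊕opad) ∥ inner = 55 5c 5c ∥ 17.
Outer hash (tag): sum = 85+92+92+23 = 292; mod 256 = 36 → 24.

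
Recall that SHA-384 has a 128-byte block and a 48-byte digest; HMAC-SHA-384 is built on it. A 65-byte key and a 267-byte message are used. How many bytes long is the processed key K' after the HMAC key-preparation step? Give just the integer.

128

Key is 65 ≤ 128 bytes, zero-padded: |K'| = 128.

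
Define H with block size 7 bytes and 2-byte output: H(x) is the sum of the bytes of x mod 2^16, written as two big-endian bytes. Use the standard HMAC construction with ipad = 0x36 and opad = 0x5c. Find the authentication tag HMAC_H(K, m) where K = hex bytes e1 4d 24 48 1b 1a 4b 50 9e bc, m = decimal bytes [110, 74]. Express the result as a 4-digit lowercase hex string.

Key hex bytes e1 4d 24 48 1b 1a 4b 50 9e bc is 10 bytes > B = 7, so hash it first: H(key) = 03 c4, then zero-pad to 7 bytes: K' = 03 c4 00 00 00 00 00.
K' ⊕ ipad = 35 f2 36 36 36 36 36.  K' ⊕ opad = 5f 98 5c 5c 5c 5c 5c.
Inner input = (K'⊕ipad) ∥ m = 35 f2 36 36 36 36 36 ∥ 6e 4a.
Inner hash: sum = 53+242+54+54+54+54+54+110+74 = 749 → 02 ed.
Outer input = (K'⊕opad) ∥ inner = 5f 98 5c 5c 5c 5c 5c ∥ 02 ed.
Outer hash (tag): sum = 95+152+92+92+92+92+92+2+237 = 946 → 03 b2.

03b2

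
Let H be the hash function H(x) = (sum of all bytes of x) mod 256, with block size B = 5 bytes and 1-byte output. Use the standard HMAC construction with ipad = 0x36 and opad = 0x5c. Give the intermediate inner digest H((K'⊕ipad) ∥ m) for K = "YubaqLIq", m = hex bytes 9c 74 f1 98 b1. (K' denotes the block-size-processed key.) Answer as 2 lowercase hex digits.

Key "YubaqLIq" = 59 75 62 61 71 4c 49 71 is 8 bytes > B = 5, so hash it first: H(key) = 08, then zero-pad to 5 bytes: K' = 08 00 00 00 00.
K' ⊕ ipad = 3e 36 36 36 36.
Inner input = 3e 36 36 36 36 ∥ 9c 74 f1 98 b1.
Inner hash: sum = 62+54+54+54+54+156+116+241+152+177 = 1120; mod 256 = 96 → 60.

60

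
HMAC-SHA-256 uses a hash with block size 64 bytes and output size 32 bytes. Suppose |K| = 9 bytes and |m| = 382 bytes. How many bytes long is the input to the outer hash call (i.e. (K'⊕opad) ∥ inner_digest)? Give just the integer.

96

Key is 9 ≤ 64 bytes, zero-padded: |K'| = 64.
Outer input = (K'⊕opad) ∥ H(inner) → 64 + 32 = 96 bytes.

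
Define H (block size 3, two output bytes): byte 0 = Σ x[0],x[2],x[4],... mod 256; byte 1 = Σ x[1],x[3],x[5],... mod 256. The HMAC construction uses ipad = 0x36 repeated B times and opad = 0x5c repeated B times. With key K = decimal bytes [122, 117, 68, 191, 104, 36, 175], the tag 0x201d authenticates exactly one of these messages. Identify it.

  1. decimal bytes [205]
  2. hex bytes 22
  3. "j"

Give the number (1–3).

Key decimal bytes [122, 117, 68, 191, 104, 36, 175] = 7a 75 44 bf 68 24 af is 7 bytes > B = 3, so hash it first: H(key) = d5 58, then zero-pad to 3 bytes: K' = d5 58 00.
K' ⊕ ipad = e3 6e 36; K' ⊕ opad = 89 04 5c.
m1: inner = H(e3 6e 36 cd) = 19 3b; tag = H(89 04 5c 19 3b) = 201d ← matches
m2: inner = H(e3 6e 36 22) = 19 90; tag = H(89 04 5c 19 90) = 751d
m3: inner = H(e3 6e 36 6a) = 19 d8; tag = H(89 04 5c 19 d8) = bd1d

1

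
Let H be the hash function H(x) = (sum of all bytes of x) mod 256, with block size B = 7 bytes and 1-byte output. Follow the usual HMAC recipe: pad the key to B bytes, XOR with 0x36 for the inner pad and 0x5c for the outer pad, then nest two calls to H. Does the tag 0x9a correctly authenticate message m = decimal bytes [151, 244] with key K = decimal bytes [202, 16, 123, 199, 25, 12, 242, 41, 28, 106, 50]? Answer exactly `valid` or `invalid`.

Key decimal bytes [202, 16, 123, 199, 25, 12, 242, 41, 28, 106, 50] = ca 10 7b c7 19 0c f2 29 1c 6a 32 is 11 bytes > B = 7, so hash it first: H(key) = 14, then zero-pad to 7 bytes: K' = 14 00 00 00 00 00 00.
K' ⊕ ipad = 22 36 36 36 36 36 36; K' ⊕ opad = 48 5c 5c 5c 5c 5c 5c.
Inner hash: sum = 34+54+54+54+54+54+54+151+244 = 753; mod 256 = 241 → f1.
Outer hash (recomputed tag): sum = 72+92+92+92+92+92+92+241 = 865; mod 256 = 97 → 61.
Recomputed tag = 61; claimed = 9a → mismatch.

invalid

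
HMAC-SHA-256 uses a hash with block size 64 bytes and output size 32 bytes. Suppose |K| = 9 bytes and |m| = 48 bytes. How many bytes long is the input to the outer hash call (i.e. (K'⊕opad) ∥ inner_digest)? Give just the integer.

Key is 9 ≤ 64 bytes, zero-padded: |K'| = 64.
Outer input = (K'⊕opad) ∥ H(inner) → 64 + 32 = 96 bytes.

96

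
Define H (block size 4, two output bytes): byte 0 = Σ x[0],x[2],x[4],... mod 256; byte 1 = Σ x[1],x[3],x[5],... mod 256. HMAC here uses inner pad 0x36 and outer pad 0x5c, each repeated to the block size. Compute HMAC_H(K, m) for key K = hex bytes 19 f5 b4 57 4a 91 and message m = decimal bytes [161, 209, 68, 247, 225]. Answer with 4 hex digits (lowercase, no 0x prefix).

Key hex bytes 19 f5 b4 57 4a 91 is 6 bytes > B = 4, so hash it first: H(key) = 17 dd, then zero-pad to 4 bytes: K' = 17 dd 00 00.
K' ⊕ ipad = 21 eb 36 36.  K' ⊕ opad = 4b 81 5c 5c.
Inner input = (K'⊕ipad) ∥ m = 21 eb 36 36 ∥ a1 d1 44 f7 e1.
Inner hash: even-index sum = 541 mod 256 = 29; odd-index sum = 745 mod 256 = 233 → 1d e9.
Outer input = (K'⊕opad) ∥ inner = 4b 81 5c 5c ∥ 1d e9.
Outer hash (tag): even-index sum = 196 mod 256 = 196; odd-index sum = 454 mod 256 = 198 → c4 c6.

c4c6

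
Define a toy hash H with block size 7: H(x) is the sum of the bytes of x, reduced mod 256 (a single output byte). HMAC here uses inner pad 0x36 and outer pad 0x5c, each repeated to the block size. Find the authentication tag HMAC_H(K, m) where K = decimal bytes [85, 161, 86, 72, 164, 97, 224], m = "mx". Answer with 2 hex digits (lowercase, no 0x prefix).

Key decimal bytes [85, 161, 86, 72, 164, 97, 224] = 55 a1 56 48 a4 61 e0 is exactly B = 7 bytes: K' = 55 a1 56 48 a4 61 e0.
K' ⊕ ipad = 63 97 60 7e 92 57 d6.  K' ⊕ opad = 09 fd 0a 14 f8 3d bc.
Inner input = (K'⊕ipad) ∥ m = 63 97 60 7e 92 57 d6 ∥ 6d 78.
Inner hash: sum = 99+151+96+126+146+87+214+109+120 = 1148; mod 256 = 124 → 7c.
Outer input = (K'⊕opad) ∥ inner = 09 fd 0a 14 f8 3d bc ∥ 7c.
Outer hash (tag): sum = 9+253+10+20+248+61+188+124 = 913; mod 256 = 145 → 91.

91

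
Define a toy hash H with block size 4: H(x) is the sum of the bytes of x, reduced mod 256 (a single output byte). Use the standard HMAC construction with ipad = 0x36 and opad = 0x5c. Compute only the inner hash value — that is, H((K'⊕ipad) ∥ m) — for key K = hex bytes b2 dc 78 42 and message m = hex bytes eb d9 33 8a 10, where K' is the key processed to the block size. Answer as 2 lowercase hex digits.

Key hex bytes b2 dc 78 42 is exactly B = 4 bytes: K' = b2 dc 78 42.
K' ⊕ ipad = 84 ea 4e 74.
Inner input = 84 ea 4e 74 ∥ eb d9 33 8a 10.
Inner hash: sum = 132+234+78+116+235+217+51+138+16 = 1217; mod 256 = 193 → c1.

c1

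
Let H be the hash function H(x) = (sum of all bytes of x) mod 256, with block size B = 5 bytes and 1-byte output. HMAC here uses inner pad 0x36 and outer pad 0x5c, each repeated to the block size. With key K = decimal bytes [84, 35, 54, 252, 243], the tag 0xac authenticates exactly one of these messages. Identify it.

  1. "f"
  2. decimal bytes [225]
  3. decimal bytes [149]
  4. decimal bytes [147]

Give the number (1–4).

Key decimal bytes [84, 35, 54, 252, 243] = 54 23 36 fc f3 is exactly B = 5 bytes: K' = 54 23 36 fc f3.
K' ⊕ ipad = 62 15 00 ca c5; K' ⊕ opad = 08 7f 6a a0 af.
m1: inner = H(62 15 00 ca c5 66) = 6c; tag = H(08 7f 6a a0 af 6c) = ac ← matches
m2: inner = H(62 15 00 ca c5 e1) = e7; tag = H(08 7f 6a a0 af e7) = 27
m3: inner = H(62 15 00 ca c5 95) = 9b; tag = H(08 7f 6a a0 af 9b) = db
m4: inner = H(62 15 00 ca c5 93) = 99; tag = H(08 7f 6a a0 af 99) = d9

1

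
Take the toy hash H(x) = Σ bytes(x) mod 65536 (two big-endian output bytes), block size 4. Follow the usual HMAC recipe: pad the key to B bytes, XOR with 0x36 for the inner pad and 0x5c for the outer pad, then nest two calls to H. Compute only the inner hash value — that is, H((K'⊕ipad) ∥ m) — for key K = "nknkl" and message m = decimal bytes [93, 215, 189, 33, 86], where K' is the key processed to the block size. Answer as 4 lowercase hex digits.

Key "nknkl" = 6e 6b 6e 6b 6c is 5 bytes > B = 4, so hash it first: H(key) = 02 1e, then zero-pad to 4 bytes: K' = 02 1e 00 00.
K' ⊕ ipad = 34 28 36 36.
Inner input = 34 28 36 36 ∥ 5d d7 bd 21 56.
Inner hash: sum = 52+40+54+54+93+215+189+33+86 = 816 → 03 30.

0330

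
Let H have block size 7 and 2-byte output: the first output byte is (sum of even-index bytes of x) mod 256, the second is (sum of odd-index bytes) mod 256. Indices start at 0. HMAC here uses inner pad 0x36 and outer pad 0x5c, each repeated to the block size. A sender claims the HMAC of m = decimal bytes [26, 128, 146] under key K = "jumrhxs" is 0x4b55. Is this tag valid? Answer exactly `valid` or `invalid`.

valid

Key "jumrhxs" = 6a 75 6d 72 68 78 73 is exactly B = 7 bytes: K' = 6a 75 6d 72 68 78 73.
K' ⊕ ipad = 5c 43 5b 44 5e 4e 45; K' ⊕ opad = 36 29 31 2e 34 24 2f.
Inner hash: even-index sum = 474 mod 256 = 218; odd-index sum = 385 mod 256 = 129 → da 81.
Outer hash (recomputed tag): even-index sum = 331 mod 256 = 75; odd-index sum = 341 mod 256 = 85 → 4b 55.
Recomputed tag = 4b55; claimed = 4b55 → match.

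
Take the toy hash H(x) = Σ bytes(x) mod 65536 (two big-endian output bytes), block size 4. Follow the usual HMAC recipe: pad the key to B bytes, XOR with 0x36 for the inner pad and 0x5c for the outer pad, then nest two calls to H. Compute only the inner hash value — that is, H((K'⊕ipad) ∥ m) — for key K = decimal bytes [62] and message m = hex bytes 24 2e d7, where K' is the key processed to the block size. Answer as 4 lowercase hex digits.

01d3

Key decimal bytes [62] = 3e is 1 byte ≤ B = 4; zero-pad to 4 bytes: K' = 3e 00 00 00.
K' ⊕ ipad = 08 36 36 36.
Inner input = 08 36 36 36 ∥ 24 2e d7.
Inner hash: sum = 8+54+54+54+36+46+215 = 467 → 01 d3.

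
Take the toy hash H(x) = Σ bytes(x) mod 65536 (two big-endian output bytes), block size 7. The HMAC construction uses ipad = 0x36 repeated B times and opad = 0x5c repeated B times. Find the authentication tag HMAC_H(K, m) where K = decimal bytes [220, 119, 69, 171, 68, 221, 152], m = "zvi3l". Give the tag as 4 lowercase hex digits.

Key decimal bytes [220, 119, 69, 171, 68, 221, 152] = dc 77 45 ab 44 dd 98 is exactly B = 7 bytes: K' = dc 77 45 ab 44 dd 98.
K' ⊕ ipad = ea 41 73 9d 72 eb ae.  K' ⊕ opad = 80 2b 19 f7 18 81 c4.
Inner input = (K'⊕ipad) ∥ m = ea 41 73 9d 72 eb ae ∥ 7a 76 69 33 6c.
Inner hash: sum = 234+65+115+157+114+235+174+122+118+105+51+108 = 1598 → 06 3e.
Outer input = (K'⊕opad) ∥ inner = 80 2b 19 f7 18 81 c4 ∥ 06 3e.
Outer hash (tag): sum = 128+43+25+247+24+129+196+6+62 = 860 → 03 5c.

035c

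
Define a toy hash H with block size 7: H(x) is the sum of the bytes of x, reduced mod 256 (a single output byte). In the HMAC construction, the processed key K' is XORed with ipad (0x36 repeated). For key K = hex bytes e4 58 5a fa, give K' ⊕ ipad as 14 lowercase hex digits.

d26e6ccc363636

Key hex bytes e4 58 5a fa is 4 bytes ≤ B = 7; zero-pad to 7 bytes: K' = e4 58 5a fa 00 00 00.
XOR each byte with 0x36: e4⊕36=d2, 58⊕36=6e, 5a⊕36=6c, fa⊕36=cc, 00⊕36=36, 00⊕36=36, 00⊕36=36.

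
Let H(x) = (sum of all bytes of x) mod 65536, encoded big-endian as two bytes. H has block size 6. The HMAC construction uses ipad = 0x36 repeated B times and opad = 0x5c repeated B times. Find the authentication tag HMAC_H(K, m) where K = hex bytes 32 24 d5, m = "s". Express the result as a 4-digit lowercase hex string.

0293

Key hex bytes 32 24 d5 is 3 bytes ≤ B = 6; zero-pad to 6 bytes: K' = 32 24 d5 00 00 00.
K' ⊕ ipad = 04 12 e3 36 36 36.  K' ⊕ opad = 6e 78 89 5c 5c 5c.
Inner input = (K'⊕ipad) ∥ m = 04 12 e3 36 36 36 ∥ 73.
Inner hash: sum = 4+18+227+54+54+54+115 = 526 → 02 0e.
Outer input = (K'⊕opad) ∥ inner = 6e 78 89 5c 5c 5c ∥ 02 0e.
Outer hash (tag): sum = 110+120+137+92+92+92+2+14 = 659 → 02 93.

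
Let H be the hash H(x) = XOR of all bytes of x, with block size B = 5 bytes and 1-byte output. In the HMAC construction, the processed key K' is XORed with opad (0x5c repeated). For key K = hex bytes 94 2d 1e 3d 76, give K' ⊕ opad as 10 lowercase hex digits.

Key hex bytes 94 2d 1e 3d 76 is exactly B = 5 bytes: K' = 94 2d 1e 3d 76.
XOR each byte with 0x5c: 94⊕5c=c8, 2d⊕5c=71, 1e⊕5c=42, 3d⊕5c=61, 76⊕5c=2a.

c87142612a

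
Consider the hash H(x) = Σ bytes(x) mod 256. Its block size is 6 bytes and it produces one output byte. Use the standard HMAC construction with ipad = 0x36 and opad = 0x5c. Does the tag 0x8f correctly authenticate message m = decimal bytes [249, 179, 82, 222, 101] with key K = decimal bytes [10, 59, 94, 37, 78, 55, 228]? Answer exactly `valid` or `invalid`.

Key decimal bytes [10, 59, 94, 37, 78, 55, 228] = 0a 3b 5e 25 4e 37 e4 is 7 bytes > B = 6, so hash it first: H(key) = 31, then zero-pad to 6 bytes: K' = 31 00 00 00 00 00.
K' ⊕ ipad = 07 36 36 36 36 36; K' ⊕ opad = 6d 5c 5c 5c 5c 5c.
Inner hash: sum = 7+54+54+54+54+54+249+179+82+222+101 = 1110; mod 256 = 86 → 56.
Outer hash (recomputed tag): sum = 109+92+92+92+92+92+86 = 655; mod 256 = 143 → 8f.
Recomputed tag = 8f; claimed = 8f → match.

valid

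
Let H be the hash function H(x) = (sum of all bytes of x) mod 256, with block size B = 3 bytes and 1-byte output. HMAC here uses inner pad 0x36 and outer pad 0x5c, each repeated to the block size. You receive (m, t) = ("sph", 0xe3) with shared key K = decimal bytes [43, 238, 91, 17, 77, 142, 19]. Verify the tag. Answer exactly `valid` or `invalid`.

valid

Key decimal bytes [43, 238, 91, 17, 77, 142, 19] = 2b ee 5b 11 4d 8e 13 is 7 bytes > B = 3, so hash it first: H(key) = 73, then zero-pad to 3 bytes: K' = 73 00 00.
K' ⊕ ipad = 45 36 36; K' ⊕ opad = 2f 5c 5c.
Inner hash: sum = 69+54+54+115+112+104 = 508; mod 256 = 252 → fc.
Outer hash (recomputed tag): sum = 47+92+92+252 = 483; mod 256 = 227 → e3.
Recomputed tag = e3; claimed = e3 → match.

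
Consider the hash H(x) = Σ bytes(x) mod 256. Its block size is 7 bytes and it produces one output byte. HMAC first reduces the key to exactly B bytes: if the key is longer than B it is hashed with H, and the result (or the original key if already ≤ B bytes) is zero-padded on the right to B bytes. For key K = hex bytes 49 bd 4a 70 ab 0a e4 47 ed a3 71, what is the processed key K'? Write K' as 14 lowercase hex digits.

|K| = 11 > B = 7, so first hash the key.
H(K): sum = 73+189+74+112+171+10+228+71+237+163+113 = 1441; mod 256 = 161 → a1.
Zero-pad H(K) = a1 to 7 bytes: K' = a1 00 00 00 00 00 00.

a1000000000000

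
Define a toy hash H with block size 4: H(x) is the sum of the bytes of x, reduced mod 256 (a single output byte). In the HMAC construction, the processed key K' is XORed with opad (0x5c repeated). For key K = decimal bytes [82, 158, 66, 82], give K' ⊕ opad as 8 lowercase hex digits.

Key decimal bytes [82, 158, 66, 82] = 52 9e 42 52 is exactly B = 4 bytes: K' = 52 9e 42 52.
XOR each byte with 0x5c: 52⊕5c=0e, 9e⊕5c=c2, 42⊕5c=1e, 52⊕5c=0e.

0ec21e0e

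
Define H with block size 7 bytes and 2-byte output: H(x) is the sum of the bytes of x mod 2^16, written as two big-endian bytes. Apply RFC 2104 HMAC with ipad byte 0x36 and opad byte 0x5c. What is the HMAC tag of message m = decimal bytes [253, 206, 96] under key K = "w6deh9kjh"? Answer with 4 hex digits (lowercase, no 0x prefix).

Key "w6deh9kjh" = 77 36 64 65 68 39 6b 6a 68 is 9 bytes > B = 7, so hash it first: H(key) = 03 54, then zero-pad to 7 bytes: K' = 03 54 00 00 00 00 00.
K' ⊕ ipad = 35 62 36 36 36 36 36.  K' ⊕ opad = 5f 08 5c 5c 5c 5c 5c.
Inner input = (K'⊕ipad) ∥ m = 35 62 36 36 36 36 36 ∥ fd ce 60.
Inner hash: sum = 53+98+54+54+54+54+54+253+206+96 = 976 → 03 d0.
Outer input = (K'⊕opad) ∥ inner = 5f 08 5c 5c 5c 5c 5c ∥ 03 d0.
Outer hash (tag): sum = 95+8+92+92+92+92+92+3+208 = 774 → 03 06.

0306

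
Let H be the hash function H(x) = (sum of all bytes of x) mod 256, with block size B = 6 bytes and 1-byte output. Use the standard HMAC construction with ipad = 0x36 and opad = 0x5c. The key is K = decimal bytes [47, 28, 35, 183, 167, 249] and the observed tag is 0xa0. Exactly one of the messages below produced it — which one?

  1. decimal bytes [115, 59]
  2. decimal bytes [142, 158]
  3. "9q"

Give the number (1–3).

Key decimal bytes [47, 28, 35, 183, 167, 249] = 2f 1c 23 b7 a7 f9 is exactly B = 6 bytes: K' = 2f 1c 23 b7 a7 f9.
K' ⊕ ipad = 19 2a 15 81 91 cf; K' ⊕ opad = 73 40 7f eb fb a5.
m1: inner = H(19 2a 15 81 91 cf 73 3b) = e7; tag = H(73 40 7f eb fb a5 e7) = a4
m2: inner = H(19 2a 15 81 91 cf 8e 9e) = 65; tag = H(73 40 7f eb fb a5 65) = 22
m3: inner = H(19 2a 15 81 91 cf 39 71) = e3; tag = H(73 40 7f eb fb a5 e3) = a0 ← matches

3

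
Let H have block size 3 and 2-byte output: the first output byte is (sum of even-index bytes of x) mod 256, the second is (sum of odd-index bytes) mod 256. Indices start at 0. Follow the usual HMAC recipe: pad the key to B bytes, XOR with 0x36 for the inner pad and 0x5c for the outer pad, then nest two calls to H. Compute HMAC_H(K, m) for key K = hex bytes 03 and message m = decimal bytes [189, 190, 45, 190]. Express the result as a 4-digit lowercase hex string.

Key hex bytes 03 is 1 byte ≤ B = 3; zero-pad to 3 bytes: K' = 03 00 00.
K' ⊕ ipad = 35 36 36.  K' ⊕ opad = 5f 5c 5c.
Inner input = (K'⊕ipad) ∥ m = 35 36 36 ∥ bd be 2d be.
Inner hash: even-index sum = 487 mod 256 = 231; odd-index sum = 288 mod 256 = 32 → e7 20.
Outer input = (K'⊕opad) ∥ inner = 5f 5c 5c ∥ e7 20.
Outer hash (tag): even-index sum = 219 mod 256 = 219; odd-index sum = 323 mod 256 = 67 → db 43.

db43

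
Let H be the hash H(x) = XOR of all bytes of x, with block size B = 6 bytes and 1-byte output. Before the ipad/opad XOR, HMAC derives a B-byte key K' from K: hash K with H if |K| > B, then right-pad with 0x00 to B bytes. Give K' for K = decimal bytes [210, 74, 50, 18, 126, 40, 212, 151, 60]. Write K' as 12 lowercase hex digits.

910000000000

|K| = 9 > B = 6, so first hash the key.
H(K): XOR d2⊕4a⊕32⊕12⊕7e⊕28⊕d4⊕97⊕3c = 91.
Zero-pad H(K) = 91 to 6 bytes: K' = 91 00 00 00 00 00.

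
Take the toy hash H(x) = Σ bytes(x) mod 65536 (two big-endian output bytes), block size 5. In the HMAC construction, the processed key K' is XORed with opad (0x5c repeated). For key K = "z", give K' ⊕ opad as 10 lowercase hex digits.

265c5c5c5c

Key "z" = 7a is 1 byte ≤ B = 5; zero-pad to 5 bytes: K' = 7a 00 00 00 00.
XOR each byte with 0x5c: 7a⊕5c=26, 00⊕5c=5c, 00⊕5c=5c, 00⊕5c=5c, 00⊕5c=5c.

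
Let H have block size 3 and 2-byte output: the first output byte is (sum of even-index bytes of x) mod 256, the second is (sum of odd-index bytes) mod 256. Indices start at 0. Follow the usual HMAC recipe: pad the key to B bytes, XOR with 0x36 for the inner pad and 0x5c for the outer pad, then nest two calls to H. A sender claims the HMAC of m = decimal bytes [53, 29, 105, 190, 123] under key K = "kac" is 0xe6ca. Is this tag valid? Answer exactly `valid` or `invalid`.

Key "kac" = 6b 61 63 is exactly B = 3 bytes: K' = 6b 61 63.
K' ⊕ ipad = 5d 57 55; K' ⊕ opad = 37 3d 3f.
Inner hash: even-index sum = 397 mod 256 = 141; odd-index sum = 368 mod 256 = 112 → 8d 70.
Outer hash (recomputed tag): even-index sum = 230 mod 256 = 230; odd-index sum = 202 mod 256 = 202 → e6 ca.
Recomputed tag = e6ca; claimed = e6ca → match.

valid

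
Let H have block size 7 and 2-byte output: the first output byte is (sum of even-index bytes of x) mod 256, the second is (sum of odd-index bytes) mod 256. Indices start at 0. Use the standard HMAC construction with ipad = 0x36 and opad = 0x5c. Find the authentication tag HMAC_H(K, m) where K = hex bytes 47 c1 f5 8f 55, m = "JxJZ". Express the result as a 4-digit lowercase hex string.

a36b

Key hex bytes 47 c1 f5 8f 55 is 5 bytes ≤ B = 7; zero-pad to 7 bytes: K' = 47 c1 f5 8f 55 00 00.
K' ⊕ ipad = 71 f7 c3 b9 63 36 36.  K' ⊕ opad = 1b 9d a9 d3 09 5c 5c.
Inner input = (K'⊕ipad) ∥ m = 71 f7 c3 b9 63 36 36 ∥ 4a 78 4a 5a.
Inner hash: even-index sum = 671 mod 256 = 159; odd-index sum = 634 mod 256 = 122 → 9f 7a.
Outer input = (K'⊕opad) ∥ inner = 1b 9d a9 d3 09 5c 5c ∥ 9f 7a.
Outer hash (tag): even-index sum = 419 mod 256 = 163; odd-index sum = 619 mod 256 = 107 → a3 6b.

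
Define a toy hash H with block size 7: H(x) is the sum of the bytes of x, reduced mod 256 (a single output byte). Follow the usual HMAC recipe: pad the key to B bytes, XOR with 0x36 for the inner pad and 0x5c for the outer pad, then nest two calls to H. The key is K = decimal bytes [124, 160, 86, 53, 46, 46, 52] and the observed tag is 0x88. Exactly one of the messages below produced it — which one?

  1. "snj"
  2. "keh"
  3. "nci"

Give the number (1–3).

Key decimal bytes [124, 160, 86, 53, 46, 46, 52] = 7c a0 56 35 2e 2e 34 is exactly B = 7 bytes: K' = 7c a0 56 35 2e 2e 34.
K' ⊕ ipad = 4a 96 60 03 18 18 02; K' ⊕ opad = 20 fc 0a 69 72 72 68.
m1: inner = H(4a 96 60 03 18 18 02 73 6e 6a) = c0; tag = H(20 fc 0a 69 72 72 68 c0) = 9b
m2: inner = H(4a 96 60 03 18 18 02 6b 65 68) = ad; tag = H(20 fc 0a 69 72 72 68 ad) = 88 ← matches
m3: inner = H(4a 96 60 03 18 18 02 6e 63 69) = af; tag = H(20 fc 0a 69 72 72 68 af) = 8a

2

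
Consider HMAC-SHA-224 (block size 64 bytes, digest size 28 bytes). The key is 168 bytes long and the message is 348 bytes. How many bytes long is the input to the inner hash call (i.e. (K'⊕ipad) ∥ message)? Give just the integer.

Key is 168 > 64 bytes, so it is hashed to 28 bytes then zero-padded to 64: |K'| = 64.
Inner input = (K'⊕ipad) ∥ m → 64 + 348 = 412 bytes.

412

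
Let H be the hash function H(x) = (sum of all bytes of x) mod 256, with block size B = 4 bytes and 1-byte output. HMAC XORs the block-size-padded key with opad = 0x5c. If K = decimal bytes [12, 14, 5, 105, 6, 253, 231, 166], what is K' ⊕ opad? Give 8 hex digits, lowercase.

Key decimal bytes [12, 14, 5, 105, 6, 253, 231, 166] = 0c 0e 05 69 06 fd e7 a6 is 8 bytes > B = 4, so hash it first: H(key) = 18, then zero-pad to 4 bytes: K' = 18 00 00 00.
XOR each byte with 0x5c: 18⊕5c=44, 00⊕5c=5c, 00⊕5c=5c, 00⊕5c=5c.

445c5c5c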